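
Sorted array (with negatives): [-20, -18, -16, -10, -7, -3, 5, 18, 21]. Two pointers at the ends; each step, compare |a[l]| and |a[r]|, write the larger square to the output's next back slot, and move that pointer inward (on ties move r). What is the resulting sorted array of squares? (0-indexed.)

[9, 25, 49, 100, 256, 324, 324, 400, 441]

l=0 r=8: |-20|<=|21| out[8]=441, r--
l=0 r=7: |-20|>|18| out[7]=400, l++
l=1 r=7: |-18|<=|18| out[6]=324, r--
l=1 r=6: |-18|>|5| out[5]=324, l++
l=2 r=6: |-16|>|5| out[4]=256, l++
l=3 r=6: |-10|>|5| out[3]=100, l++
l=4 r=6: |-7|>|5| out[2]=49, l++
l=5 r=6: |-3|<=|5| out[1]=25, r--
l=5 r=5: |-3|<=|-3| out[0]=9, r--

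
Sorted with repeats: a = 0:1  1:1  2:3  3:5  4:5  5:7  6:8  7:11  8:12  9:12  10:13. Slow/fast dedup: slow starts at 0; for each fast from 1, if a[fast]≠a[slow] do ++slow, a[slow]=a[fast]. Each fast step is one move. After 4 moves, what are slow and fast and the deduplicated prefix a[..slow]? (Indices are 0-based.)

slow=2, fast=5, prefix=[1, 3, 5]

slow=0 fast=1: a[fast]=1=a[slow] dup, fast++
slow=0 fast=2: a[fast]=3≠a[slow]=1 write a[1]=3, slow++,fast++
slow=1 fast=3: a[fast]=5≠a[slow]=3 write a[2]=5, slow++,fast++
slow=2 fast=4: a[fast]=5=a[slow] dup, fast++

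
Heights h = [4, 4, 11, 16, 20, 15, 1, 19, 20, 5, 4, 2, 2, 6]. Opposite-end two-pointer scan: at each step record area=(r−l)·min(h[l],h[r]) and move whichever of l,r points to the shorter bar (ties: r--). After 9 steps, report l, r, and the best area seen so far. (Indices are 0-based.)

[0,13] min(4,6)*13=52 best=52 * → l++
[1,13] min(4,6)*12=48 best=52 → l++
[2,13] min(11,6)*11=66 best=66 * → r--
[2,12] min(11,2)*10=20 best=66 → r--
[2,11] min(11,2)*9=18 best=66 → r--
[2,10] min(11,4)*8=32 best=66 → r--
[2,9] min(11,5)*7=35 best=66 → r--
[2,8] min(11,20)*6=66 best=66 → l++
[3,8] min(16,20)*5=80 best=80 * → l++

l=4, r=8, best area=80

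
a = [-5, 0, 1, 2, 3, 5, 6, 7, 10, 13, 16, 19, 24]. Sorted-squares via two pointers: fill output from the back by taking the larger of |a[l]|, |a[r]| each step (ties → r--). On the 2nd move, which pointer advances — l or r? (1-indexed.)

[1,13] |-5|<=|24| out[13]=576 → r--
[1,12] |-5|<=|19| out[12]=361 → r--

r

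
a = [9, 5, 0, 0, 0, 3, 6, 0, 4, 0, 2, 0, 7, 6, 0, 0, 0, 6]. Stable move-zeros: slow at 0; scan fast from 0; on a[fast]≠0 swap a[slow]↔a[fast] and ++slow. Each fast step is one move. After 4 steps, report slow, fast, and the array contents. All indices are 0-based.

slow=2, fast=4, a=[9, 5, 0, 0, 0, 3, 6, 0, 4, 0, 2, 0, 7, 6, 0, 0, 0, 6]

(s=0,f=0) a[fast]=9≠0 swap→a[0]=9 → slow++,fast++
(s=1,f=1) a[fast]=5≠0 swap→a[1]=5 → slow++,fast++
(s=2,f=2) a[fast]=0 → fast++
(s=2,f=3) a[fast]=0 → fast++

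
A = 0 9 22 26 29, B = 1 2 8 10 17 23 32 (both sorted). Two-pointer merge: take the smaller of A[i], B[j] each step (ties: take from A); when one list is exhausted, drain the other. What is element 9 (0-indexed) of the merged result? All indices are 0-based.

i=0 j=0: A[i]=0<=B[j]=1 take 0, i++
i=1 j=0: A[i]=9>B[j]=1 take 1, j++
i=1 j=1: A[i]=9>B[j]=2 take 2, j++
i=1 j=2: A[i]=9>B[j]=8 take 8, j++
i=1 j=3: A[i]=9<=B[j]=10 take 9, i++
i=2 j=3: A[i]=22>B[j]=10 take 10, j++
i=2 j=4: A[i]=22>B[j]=17 take 17, j++
i=2 j=5: A[i]=22<=B[j]=23 take 22, i++
i=3 j=5: A[i]=26>B[j]=23 take 23, j++
i=3 j=6: A[i]=26<=B[j]=32 take 26, i++
i=4 j=6: A[i]=29<=B[j]=32 take 29, i++
i=5 j=6: A done, take B[j]=32, j++

merged[9] = 26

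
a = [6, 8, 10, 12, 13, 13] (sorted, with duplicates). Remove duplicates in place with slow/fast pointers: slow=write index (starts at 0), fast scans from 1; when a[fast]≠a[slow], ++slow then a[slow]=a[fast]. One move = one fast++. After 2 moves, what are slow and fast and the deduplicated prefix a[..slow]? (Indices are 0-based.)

slow=0 fast=1: a[fast]=8≠a[slow]=6 write a[1]=8, slow++,fast++
slow=1 fast=2: a[fast]=10≠a[slow]=8 write a[2]=10, slow++,fast++

slow=2, fast=3, prefix=[6, 8, 10]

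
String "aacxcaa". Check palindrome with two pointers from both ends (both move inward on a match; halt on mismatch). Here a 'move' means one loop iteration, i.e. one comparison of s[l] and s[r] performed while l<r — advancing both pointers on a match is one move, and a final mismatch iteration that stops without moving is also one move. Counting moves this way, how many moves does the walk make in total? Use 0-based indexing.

[0,6] 'a'=='a' → l++,r--
[1,5] 'a'=='a' → l++,r--
[2,4] 'c'=='c' → l++,r--

3 moves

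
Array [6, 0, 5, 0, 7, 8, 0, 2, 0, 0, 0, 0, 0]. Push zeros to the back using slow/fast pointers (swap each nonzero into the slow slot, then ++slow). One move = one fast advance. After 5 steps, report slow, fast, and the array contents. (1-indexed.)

slow=4, fast=6, a=[6, 5, 7, 0, 0, 8, 0, 2, 0, 0, 0, 0, 0]

(s=1,f=1) a[fast]=6≠0 swap→a[1]=6 → slow++,fast++
(s=2,f=2) a[fast]=0 → fast++
(s=2,f=3) a[fast]=5≠0 swap→a[2]=5 → slow++,fast++
(s=3,f=4) a[fast]=0 → fast++
(s=3,f=5) a[fast]=7≠0 swap→a[3]=7 → slow++,fast++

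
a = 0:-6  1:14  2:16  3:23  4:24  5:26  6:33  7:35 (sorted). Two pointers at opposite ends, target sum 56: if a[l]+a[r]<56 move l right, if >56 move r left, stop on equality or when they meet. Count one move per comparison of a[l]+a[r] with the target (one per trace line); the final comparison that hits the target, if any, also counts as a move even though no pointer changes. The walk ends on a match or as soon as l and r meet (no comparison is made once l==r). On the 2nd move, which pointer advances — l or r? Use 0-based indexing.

[0,7] -6+35=29 <56 → l++
[1,7] 14+35=49 <56 → l++

l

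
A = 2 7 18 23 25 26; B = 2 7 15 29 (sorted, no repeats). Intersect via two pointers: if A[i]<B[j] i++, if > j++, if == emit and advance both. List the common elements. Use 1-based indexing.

intersection = [2, 7]

i=1 j=1: 2==2 emit, i++,j++
i=2 j=2: 7==7 emit, i++,j++
i=3 j=3: 18>15, j++
i=3 j=4: 18<29, i++
i=4 j=4: 23<29, i++
i=5 j=4: 25<29, i++
i=6 j=4: 26<29, i++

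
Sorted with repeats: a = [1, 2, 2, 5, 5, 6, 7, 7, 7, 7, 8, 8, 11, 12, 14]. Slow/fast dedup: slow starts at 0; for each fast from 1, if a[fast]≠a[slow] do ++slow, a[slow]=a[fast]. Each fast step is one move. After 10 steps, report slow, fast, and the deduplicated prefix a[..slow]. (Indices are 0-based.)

(s=0,f=1) a[fast]=2≠a[slow]=1 write a[1]=2 → slow++,fast++
(s=1,f=2) a[fast]=2=a[slow] dup → fast++
(s=1,f=3) a[fast]=5≠a[slow]=2 write a[2]=5 → slow++,fast++
(s=2,f=4) a[fast]=5=a[slow] dup → fast++
(s=2,f=5) a[fast]=6≠a[slow]=5 write a[3]=6 → slow++,fast++
(s=3,f=6) a[fast]=7≠a[slow]=6 write a[4]=7 → slow++,fast++
(s=4,f=7) a[fast]=7=a[slow] dup → fast++
(s=4,f=8) a[fast]=7=a[slow] dup → fast++
(s=4,f=9) a[fast]=7=a[slow] dup → fast++
(s=4,f=10) a[fast]=8≠a[slow]=7 write a[5]=8 → slow++,fast++

slow=5, fast=11, prefix=[1, 2, 5, 6, 7, 8]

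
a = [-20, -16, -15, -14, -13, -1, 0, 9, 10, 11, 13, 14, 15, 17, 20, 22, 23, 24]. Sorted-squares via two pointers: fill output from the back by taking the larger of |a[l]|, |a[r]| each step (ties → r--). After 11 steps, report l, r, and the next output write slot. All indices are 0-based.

l=0 r=17: |-20|<=|24| out[17]=576, r--
l=0 r=16: |-20|<=|23| out[16]=529, r--
l=0 r=15: |-20|<=|22| out[15]=484, r--
l=0 r=14: |-20|<=|20| out[14]=400, r--
l=0 r=13: |-20|>|17| out[13]=400, l++
l=1 r=13: |-16|<=|17| out[12]=289, r--
l=1 r=12: |-16|>|15| out[11]=256, l++
l=2 r=12: |-15|<=|15| out[10]=225, r--
l=2 r=11: |-15|>|14| out[9]=225, l++
l=3 r=11: |-14|<=|14| out[8]=196, r--
l=3 r=10: |-14|>|13| out[7]=196, l++

l=4, r=10, next write slot=6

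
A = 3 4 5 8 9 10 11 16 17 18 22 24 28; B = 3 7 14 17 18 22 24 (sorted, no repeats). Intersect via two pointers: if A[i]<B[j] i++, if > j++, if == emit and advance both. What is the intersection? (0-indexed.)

intersection = [3, 17, 18, 22, 24]

[i=0,j=0] 3==3 emit → i++,j++
[i=1,j=1] 4<7 → i++
[i=2,j=1] 5<7 → i++
[i=3,j=1] 8>7 → j++
[i=3,j=2] 8<14 → i++
[i=4,j=2] 9<14 → i++
[i=5,j=2] 10<14 → i++
[i=6,j=2] 11<14 → i++
[i=7,j=2] 16>14 → j++
[i=7,j=3] 16<17 → i++
[i=8,j=3] 17==17 emit → i++,j++
[i=9,j=4] 18==18 emit → i++,j++
[i=10,j=5] 22==22 emit → i++,j++
[i=11,j=6] 24==24 emit → i++,j++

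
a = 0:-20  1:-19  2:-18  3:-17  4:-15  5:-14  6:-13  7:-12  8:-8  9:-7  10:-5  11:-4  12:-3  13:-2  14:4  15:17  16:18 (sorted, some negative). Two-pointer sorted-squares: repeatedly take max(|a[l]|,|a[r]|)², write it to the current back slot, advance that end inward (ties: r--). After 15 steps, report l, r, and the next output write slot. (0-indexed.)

l=12, r=13, next write slot=1

[0,16] |-20|>|18| out[16]=400 → l++
[1,16] |-19|>|18| out[15]=361 → l++
[2,16] |-18|<=|18| out[14]=324 → r--
[2,15] |-18|>|17| out[13]=324 → l++
[3,15] |-17|<=|17| out[12]=289 → r--
[3,14] |-17|>|4| out[11]=289 → l++
[4,14] |-15|>|4| out[10]=225 → l++
[5,14] |-14|>|4| out[9]=196 → l++
[6,14] |-13|>|4| out[8]=169 → l++
[7,14] |-12|>|4| out[7]=144 → l++
[8,14] |-8|>|4| out[6]=64 → l++
[9,14] |-7|>|4| out[5]=49 → l++
[10,14] |-5|>|4| out[4]=25 → l++
[11,14] |-4|<=|4| out[3]=16 → r--
[11,13] |-4|>|-2| out[2]=16 → l++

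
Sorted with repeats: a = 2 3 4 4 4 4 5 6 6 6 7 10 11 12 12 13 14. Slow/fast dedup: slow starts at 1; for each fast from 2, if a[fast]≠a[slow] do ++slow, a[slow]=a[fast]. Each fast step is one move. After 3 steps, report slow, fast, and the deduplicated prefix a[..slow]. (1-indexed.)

(s=1,f=2) a[fast]=3≠a[slow]=2 write a[2]=3 → slow++,fast++
(s=2,f=3) a[fast]=4≠a[slow]=3 write a[3]=4 → slow++,fast++
(s=3,f=4) a[fast]=4=a[slow] dup → fast++

slow=3, fast=5, prefix=[2, 3, 4]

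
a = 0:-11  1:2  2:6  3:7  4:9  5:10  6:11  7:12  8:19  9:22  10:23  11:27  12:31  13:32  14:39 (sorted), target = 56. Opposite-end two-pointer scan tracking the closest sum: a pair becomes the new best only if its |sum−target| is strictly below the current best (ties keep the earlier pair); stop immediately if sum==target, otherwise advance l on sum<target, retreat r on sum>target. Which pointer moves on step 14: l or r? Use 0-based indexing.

[0,14] -11+39=28 d=28 * → l++
[1,14] 2+39=41 d=15 * → l++
[2,14] 6+39=45 d=11 * → l++
[3,14] 7+39=46 d=10 * → l++
[4,14] 9+39=48 d=8 * → l++
[5,14] 10+39=49 d=7 * → l++
[6,14] 11+39=50 d=6 * → l++
[7,14] 12+39=51 d=5 * → l++
[8,14] 19+39=58 d=2 * → r--
[8,13] 19+32=51 d=5 → l++
[9,13] 22+32=54 d=2 → l++
[10,13] 23+32=55 d=1 * → l++
[11,13] 27+32=59 d=3 → r--
[11,12] 27+31=58 d=2 → r--

r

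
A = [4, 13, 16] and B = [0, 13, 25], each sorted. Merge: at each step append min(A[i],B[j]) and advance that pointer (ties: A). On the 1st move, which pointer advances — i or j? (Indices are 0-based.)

i=0 j=0: A[i]=4>B[j]=0 take 0, j++

j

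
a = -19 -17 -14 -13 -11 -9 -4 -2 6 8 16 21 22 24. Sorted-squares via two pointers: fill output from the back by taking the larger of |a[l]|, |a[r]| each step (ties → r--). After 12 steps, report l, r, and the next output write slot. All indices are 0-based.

l=0 r=13: |-19|<=|24| out[13]=576, r--
l=0 r=12: |-19|<=|22| out[12]=484, r--
l=0 r=11: |-19|<=|21| out[11]=441, r--
l=0 r=10: |-19|>|16| out[10]=361, l++
l=1 r=10: |-17|>|16| out[9]=289, l++
l=2 r=10: |-14|<=|16| out[8]=256, r--
l=2 r=9: |-14|>|8| out[7]=196, l++
l=3 r=9: |-13|>|8| out[6]=169, l++
l=4 r=9: |-11|>|8| out[5]=121, l++
l=5 r=9: |-9|>|8| out[4]=81, l++
l=6 r=9: |-4|<=|8| out[3]=64, r--
l=6 r=8: |-4|<=|6| out[2]=36, r--

l=6, r=7, next write slot=1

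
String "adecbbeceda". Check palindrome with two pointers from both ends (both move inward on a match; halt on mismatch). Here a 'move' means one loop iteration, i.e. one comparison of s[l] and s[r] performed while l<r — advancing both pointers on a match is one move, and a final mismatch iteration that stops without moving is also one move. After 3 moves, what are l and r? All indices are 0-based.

[0,10] 'a'=='a' → l++,r--
[1,9] 'd'=='d' → l++,r--
[2,8] 'e'=='e' → l++,r--

l=3, r=7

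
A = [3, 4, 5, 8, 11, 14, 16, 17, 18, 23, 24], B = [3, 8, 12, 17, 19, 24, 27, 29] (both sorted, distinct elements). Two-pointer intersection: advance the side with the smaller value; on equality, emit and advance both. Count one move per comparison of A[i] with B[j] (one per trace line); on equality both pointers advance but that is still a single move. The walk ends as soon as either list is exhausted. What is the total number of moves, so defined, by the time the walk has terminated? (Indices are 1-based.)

13 moves

[i=1,j=1] 3==3 emit → i++,j++
[i=2,j=2] 4<8 → i++
[i=3,j=2] 5<8 → i++
[i=4,j=2] 8==8 emit → i++,j++
[i=5,j=3] 11<12 → i++
[i=6,j=3] 14>12 → j++
[i=6,j=4] 14<17 → i++
[i=7,j=4] 16<17 → i++
[i=8,j=4] 17==17 emit → i++,j++
[i=9,j=5] 18<19 → i++
[i=10,j=5] 23>19 → j++
[i=10,j=6] 23<24 → i++
[i=11,j=6] 24==24 emit → i++,j++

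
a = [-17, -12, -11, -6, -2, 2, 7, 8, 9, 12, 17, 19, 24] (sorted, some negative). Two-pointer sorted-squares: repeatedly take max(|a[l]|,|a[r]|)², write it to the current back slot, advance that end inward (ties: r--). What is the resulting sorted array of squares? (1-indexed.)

[4, 4, 36, 49, 64, 81, 121, 144, 144, 289, 289, 361, 576]

l=1 r=13: |-17|<=|24| out[13]=576, r--
l=1 r=12: |-17|<=|19| out[12]=361, r--
l=1 r=11: |-17|<=|17| out[11]=289, r--
l=1 r=10: |-17|>|12| out[10]=289, l++
l=2 r=10: |-12|<=|12| out[9]=144, r--
l=2 r=9: |-12|>|9| out[8]=144, l++
l=3 r=9: |-11|>|9| out[7]=121, l++
l=4 r=9: |-6|<=|9| out[6]=81, r--
l=4 r=8: |-6|<=|8| out[5]=64, r--
l=4 r=7: |-6|<=|7| out[4]=49, r--
l=4 r=6: |-6|>|2| out[3]=36, l++
l=5 r=6: |-2|<=|2| out[2]=4, r--
l=5 r=5: |-2|<=|-2| out[1]=4, r--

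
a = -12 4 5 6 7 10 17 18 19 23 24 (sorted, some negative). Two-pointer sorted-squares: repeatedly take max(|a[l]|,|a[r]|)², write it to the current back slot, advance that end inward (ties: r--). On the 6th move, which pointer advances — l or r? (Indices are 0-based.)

[0,10] |-12|<=|24| out[10]=576 → r--
[0,9] |-12|<=|23| out[9]=529 → r--
[0,8] |-12|<=|19| out[8]=361 → r--
[0,7] |-12|<=|18| out[7]=324 → r--
[0,6] |-12|<=|17| out[6]=289 → r--
[0,5] |-12|>|10| out[5]=144 → l++

l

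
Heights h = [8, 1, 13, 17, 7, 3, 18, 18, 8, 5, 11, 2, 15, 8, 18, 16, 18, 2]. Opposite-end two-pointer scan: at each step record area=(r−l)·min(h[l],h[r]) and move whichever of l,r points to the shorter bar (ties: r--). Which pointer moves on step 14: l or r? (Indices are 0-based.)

[0,17] min(8,2)*17=34 best=34 * → r--
[0,16] min(8,18)*16=128 best=128 * → l++
[1,16] min(1,18)*15=15 best=128 → l++
[2,16] min(13,18)*14=182 best=182 * → l++
[3,16] min(17,18)*13=221 best=221 * → l++
[4,16] min(7,18)*12=84 best=221 → l++
[5,16] min(3,18)*11=33 best=221 → l++
[6,16] min(18,18)*10=180 best=221 → r--
[6,15] min(18,16)*9=144 best=221 → r--
[6,14] min(18,18)*8=144 best=221 → r--
[6,13] min(18,8)*7=56 best=221 → r--
[6,12] min(18,15)*6=90 best=221 → r--
[6,11] min(18,2)*5=10 best=221 → r--
[6,10] min(18,11)*4=44 best=221 → r--

r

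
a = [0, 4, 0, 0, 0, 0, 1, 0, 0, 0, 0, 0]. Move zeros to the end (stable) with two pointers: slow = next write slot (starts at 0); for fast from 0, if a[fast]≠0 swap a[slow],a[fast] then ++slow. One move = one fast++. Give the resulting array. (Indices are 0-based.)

slow=0 fast=0: a[fast]=0, fast++
slow=0 fast=1: a[fast]=4≠0 swap→a[0]=4, slow++,fast++
slow=1 fast=2: a[fast]=0, fast++
slow=1 fast=3: a[fast]=0, fast++
slow=1 fast=4: a[fast]=0, fast++
slow=1 fast=5: a[fast]=0, fast++
slow=1 fast=6: a[fast]=1≠0 swap→a[1]=1, slow++,fast++
slow=2 fast=7: a[fast]=0, fast++
slow=2 fast=8: a[fast]=0, fast++
slow=2 fast=9: a[fast]=0, fast++
slow=2 fast=10: a[fast]=0, fast++
slow=2 fast=11: a[fast]=0, fast++

[4, 1, 0, 0, 0, 0, 0, 0, 0, 0, 0, 0]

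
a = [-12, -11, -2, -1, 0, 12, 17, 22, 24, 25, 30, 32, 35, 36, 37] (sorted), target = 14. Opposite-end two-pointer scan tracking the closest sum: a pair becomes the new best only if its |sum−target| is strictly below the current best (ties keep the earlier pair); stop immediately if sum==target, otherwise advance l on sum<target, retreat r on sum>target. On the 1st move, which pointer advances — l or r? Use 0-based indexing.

r

[0,14] -12+37=25 d=11 * → r--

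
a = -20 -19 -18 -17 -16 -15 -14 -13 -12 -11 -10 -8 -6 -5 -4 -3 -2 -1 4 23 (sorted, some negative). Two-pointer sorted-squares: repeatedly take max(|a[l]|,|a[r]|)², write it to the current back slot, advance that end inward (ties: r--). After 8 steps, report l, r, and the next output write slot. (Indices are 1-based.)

l=1 r=20: |-20|<=|23| out[20]=529, r--
l=1 r=19: |-20|>|4| out[19]=400, l++
l=2 r=19: |-19|>|4| out[18]=361, l++
l=3 r=19: |-18|>|4| out[17]=324, l++
l=4 r=19: |-17|>|4| out[16]=289, l++
l=5 r=19: |-16|>|4| out[15]=256, l++
l=6 r=19: |-15|>|4| out[14]=225, l++
l=7 r=19: |-14|>|4| out[13]=196, l++

l=8, r=19, next write slot=12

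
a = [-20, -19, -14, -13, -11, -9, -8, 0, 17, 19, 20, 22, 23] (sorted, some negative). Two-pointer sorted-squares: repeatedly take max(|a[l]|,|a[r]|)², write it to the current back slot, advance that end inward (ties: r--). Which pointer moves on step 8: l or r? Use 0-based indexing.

l=0 r=12: |-20|<=|23| out[12]=529, r--
l=0 r=11: |-20|<=|22| out[11]=484, r--
l=0 r=10: |-20|<=|20| out[10]=400, r--
l=0 r=9: |-20|>|19| out[9]=400, l++
l=1 r=9: |-19|<=|19| out[8]=361, r--
l=1 r=8: |-19|>|17| out[7]=361, l++
l=2 r=8: |-14|<=|17| out[6]=289, r--
l=2 r=7: |-14|>|0| out[5]=196, l++

l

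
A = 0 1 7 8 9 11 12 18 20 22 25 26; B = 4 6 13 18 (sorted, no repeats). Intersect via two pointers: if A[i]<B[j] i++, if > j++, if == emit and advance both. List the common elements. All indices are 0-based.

intersection = [18]

[i=0,j=0] 0<4 → i++
[i=1,j=0] 1<4 → i++
[i=2,j=0] 7>4 → j++
[i=2,j=1] 7>6 → j++
[i=2,j=2] 7<13 → i++
[i=3,j=2] 8<13 → i++
[i=4,j=2] 9<13 → i++
[i=5,j=2] 11<13 → i++
[i=6,j=2] 12<13 → i++
[i=7,j=2] 18>13 → j++
[i=7,j=3] 18==18 emit → i++,j++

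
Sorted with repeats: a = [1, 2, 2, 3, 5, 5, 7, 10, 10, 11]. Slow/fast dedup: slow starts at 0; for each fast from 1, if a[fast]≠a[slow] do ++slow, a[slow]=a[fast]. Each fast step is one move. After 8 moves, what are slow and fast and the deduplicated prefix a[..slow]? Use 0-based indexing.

slow=5, fast=9, prefix=[1, 2, 3, 5, 7, 10]

(s=0,f=1) a[fast]=2≠a[slow]=1 write a[1]=2 → slow++,fast++
(s=1,f=2) a[fast]=2=a[slow] dup → fast++
(s=1,f=3) a[fast]=3≠a[slow]=2 write a[2]=3 → slow++,fast++
(s=2,f=4) a[fast]=5≠a[slow]=3 write a[3]=5 → slow++,fast++
(s=3,f=5) a[fast]=5=a[slow] dup → fast++
(s=3,f=6) a[fast]=7≠a[slow]=5 write a[4]=7 → slow++,fast++
(s=4,f=7) a[fast]=10≠a[slow]=7 write a[5]=10 → slow++,fast++
(s=5,f=8) a[fast]=10=a[slow] dup → fast++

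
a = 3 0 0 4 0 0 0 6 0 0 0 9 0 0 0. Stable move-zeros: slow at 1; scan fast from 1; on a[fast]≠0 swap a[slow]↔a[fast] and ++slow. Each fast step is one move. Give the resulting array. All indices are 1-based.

[3, 4, 6, 9, 0, 0, 0, 0, 0, 0, 0, 0, 0, 0, 0]

(s=1,f=1) a[fast]=3≠0 swap→a[1]=3 → slow++,fast++
(s=2,f=2) a[fast]=0 → fast++
(s=2,f=3) a[fast]=0 → fast++
(s=2,f=4) a[fast]=4≠0 swap→a[2]=4 → slow++,fast++
(s=3,f=5) a[fast]=0 → fast++
(s=3,f=6) a[fast]=0 → fast++
(s=3,f=7) a[fast]=0 → fast++
(s=3,f=8) a[fast]=6≠0 swap→a[3]=6 → slow++,fast++
(s=4,f=9) a[fast]=0 → fast++
(s=4,f=10) a[fast]=0 → fast++
(s=4,f=11) a[fast]=0 → fast++
(s=4,f=12) a[fast]=9≠0 swap→a[4]=9 → slow++,fast++
(s=5,f=13) a[fast]=0 → fast++
(s=5,f=14) a[fast]=0 → fast++
(s=5,f=15) a[fast]=0 → fast++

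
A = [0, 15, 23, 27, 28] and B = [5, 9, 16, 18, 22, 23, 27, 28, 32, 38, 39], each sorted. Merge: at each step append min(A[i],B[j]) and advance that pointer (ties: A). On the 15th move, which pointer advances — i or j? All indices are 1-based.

i=1 j=1: A[i]=0<=B[j]=5 take 0, i++
i=2 j=1: A[i]=15>B[j]=5 take 5, j++
i=2 j=2: A[i]=15>B[j]=9 take 9, j++
i=2 j=3: A[i]=15<=B[j]=16 take 15, i++
i=3 j=3: A[i]=23>B[j]=16 take 16, j++
i=3 j=4: A[i]=23>B[j]=18 take 18, j++
i=3 j=5: A[i]=23>B[j]=22 take 22, j++
i=3 j=6: A[i]=23<=B[j]=23 take 23, i++
i=4 j=6: A[i]=27>B[j]=23 take 23, j++
i=4 j=7: A[i]=27<=B[j]=27 take 27, i++
i=5 j=7: A[i]=28>B[j]=27 take 27, j++
i=5 j=8: A[i]=28<=B[j]=28 take 28, i++
i=6 j=8: A done, take B[j]=28, j++
i=6 j=9: A done, take B[j]=32, j++
i=6 j=10: A done, take B[j]=38, j++

j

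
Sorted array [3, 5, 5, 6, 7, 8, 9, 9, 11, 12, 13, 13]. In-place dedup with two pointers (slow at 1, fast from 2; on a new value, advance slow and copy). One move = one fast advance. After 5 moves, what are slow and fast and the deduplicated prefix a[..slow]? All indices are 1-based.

slow=1 fast=2: a[fast]=5≠a[slow]=3 write a[2]=5, slow++,fast++
slow=2 fast=3: a[fast]=5=a[slow] dup, fast++
slow=2 fast=4: a[fast]=6≠a[slow]=5 write a[3]=6, slow++,fast++
slow=3 fast=5: a[fast]=7≠a[slow]=6 write a[4]=7, slow++,fast++
slow=4 fast=6: a[fast]=8≠a[slow]=7 write a[5]=8, slow++,fast++

slow=5, fast=7, prefix=[3, 5, 6, 7, 8]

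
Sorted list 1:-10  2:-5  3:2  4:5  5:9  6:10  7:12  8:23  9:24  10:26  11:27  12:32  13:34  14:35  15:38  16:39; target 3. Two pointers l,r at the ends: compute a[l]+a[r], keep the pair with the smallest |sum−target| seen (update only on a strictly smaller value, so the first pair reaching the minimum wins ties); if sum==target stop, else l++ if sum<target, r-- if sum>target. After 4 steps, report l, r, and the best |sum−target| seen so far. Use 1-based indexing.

l=1 r=16: -10+39=29 d=26 *, r--
l=1 r=15: -10+38=28 d=25 *, r--
l=1 r=14: -10+35=25 d=22 *, r--
l=1 r=13: -10+34=24 d=21 *, r--

l=1, r=12, best |Δ|=21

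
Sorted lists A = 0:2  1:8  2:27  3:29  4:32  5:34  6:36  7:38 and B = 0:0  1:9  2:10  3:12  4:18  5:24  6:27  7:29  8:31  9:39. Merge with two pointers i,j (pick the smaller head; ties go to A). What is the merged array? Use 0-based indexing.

[0, 2, 8, 9, 10, 12, 18, 24, 27, 27, 29, 29, 31, 32, 34, 36, 38, 39]

i=0 j=0: A[i]=2>B[j]=0 take 0, j++
i=0 j=1: A[i]=2<=B[j]=9 take 2, i++
i=1 j=1: A[i]=8<=B[j]=9 take 8, i++
i=2 j=1: A[i]=27>B[j]=9 take 9, j++
i=2 j=2: A[i]=27>B[j]=10 take 10, j++
i=2 j=3: A[i]=27>B[j]=12 take 12, j++
i=2 j=4: A[i]=27>B[j]=18 take 18, j++
i=2 j=5: A[i]=27>B[j]=24 take 24, j++
i=2 j=6: A[i]=27<=B[j]=27 take 27, i++
i=3 j=6: A[i]=29>B[j]=27 take 27, j++
i=3 j=7: A[i]=29<=B[j]=29 take 29, i++
i=4 j=7: A[i]=32>B[j]=29 take 29, j++
i=4 j=8: A[i]=32>B[j]=31 take 31, j++
i=4 j=9: A[i]=32<=B[j]=39 take 32, i++
i=5 j=9: A[i]=34<=B[j]=39 take 34, i++
i=6 j=9: A[i]=36<=B[j]=39 take 36, i++
i=7 j=9: A[i]=38<=B[j]=39 take 38, i++
i=8 j=9: A done, take B[j]=39, j++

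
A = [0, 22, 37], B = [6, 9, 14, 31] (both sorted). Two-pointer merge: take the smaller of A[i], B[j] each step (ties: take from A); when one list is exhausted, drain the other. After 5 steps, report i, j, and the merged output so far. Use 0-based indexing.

i=2, j=3, merged so far=[0, 6, 9, 14, 22]

i=0 j=0: A[i]=0<=B[j]=6 take 0, i++
i=1 j=0: A[i]=22>B[j]=6 take 6, j++
i=1 j=1: A[i]=22>B[j]=9 take 9, j++
i=1 j=2: A[i]=22>B[j]=14 take 14, j++
i=1 j=3: A[i]=22<=B[j]=31 take 22, i++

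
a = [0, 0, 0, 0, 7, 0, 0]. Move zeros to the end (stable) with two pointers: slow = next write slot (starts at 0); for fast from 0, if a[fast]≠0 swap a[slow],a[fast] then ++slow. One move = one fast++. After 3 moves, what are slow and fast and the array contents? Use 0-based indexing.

slow=0 fast=0: a[fast]=0, fast++
slow=0 fast=1: a[fast]=0, fast++
slow=0 fast=2: a[fast]=0, fast++

slow=0, fast=3, a=[0, 0, 0, 0, 7, 0, 0]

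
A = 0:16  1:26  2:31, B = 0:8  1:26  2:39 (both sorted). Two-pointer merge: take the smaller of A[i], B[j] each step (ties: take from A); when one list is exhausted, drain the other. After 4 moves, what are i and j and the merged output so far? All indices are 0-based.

i=2, j=2, merged so far=[8, 16, 26, 26]

[i=0,j=0] A[i]=16>B[j]=8 take 8 → j++
[i=0,j=1] A[i]=16<=B[j]=26 take 16 → i++
[i=1,j=1] A[i]=26<=B[j]=26 take 26 → i++
[i=2,j=1] A[i]=31>B[j]=26 take 26 → j++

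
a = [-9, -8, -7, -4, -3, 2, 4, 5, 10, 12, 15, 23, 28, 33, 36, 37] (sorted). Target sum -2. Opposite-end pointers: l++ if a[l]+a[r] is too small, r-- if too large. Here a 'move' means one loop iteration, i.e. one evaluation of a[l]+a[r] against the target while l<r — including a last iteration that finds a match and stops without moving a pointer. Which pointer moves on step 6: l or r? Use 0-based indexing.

[0,15] -9+37=28 >-2 → r--
[0,14] -9+36=27 >-2 → r--
[0,13] -9+33=24 >-2 → r--
[0,12] -9+28=19 >-2 → r--
[0,11] -9+23=14 >-2 → r--
[0,10] -9+15=6 >-2 → r--

r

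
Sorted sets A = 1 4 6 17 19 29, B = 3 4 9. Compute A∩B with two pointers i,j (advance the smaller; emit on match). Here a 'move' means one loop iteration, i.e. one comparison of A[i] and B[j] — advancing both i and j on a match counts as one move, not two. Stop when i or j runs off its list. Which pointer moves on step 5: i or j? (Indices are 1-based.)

j

[i=1,j=1] 1<3 → i++
[i=2,j=1] 4>3 → j++
[i=2,j=2] 4==4 emit → i++,j++
[i=3,j=3] 6<9 → i++
[i=4,j=3] 17>9 → j++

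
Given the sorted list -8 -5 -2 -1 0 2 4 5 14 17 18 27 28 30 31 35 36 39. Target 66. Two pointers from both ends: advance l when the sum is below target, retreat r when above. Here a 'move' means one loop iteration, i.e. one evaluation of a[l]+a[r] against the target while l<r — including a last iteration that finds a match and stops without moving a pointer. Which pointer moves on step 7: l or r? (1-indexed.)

l

l=1 r=18: -8+39=31 <66, l++
l=2 r=18: -5+39=34 <66, l++
l=3 r=18: -2+39=37 <66, l++
l=4 r=18: -1+39=38 <66, l++
l=5 r=18: 0+39=39 <66, l++
l=6 r=18: 2+39=41 <66, l++
l=7 r=18: 4+39=43 <66, l++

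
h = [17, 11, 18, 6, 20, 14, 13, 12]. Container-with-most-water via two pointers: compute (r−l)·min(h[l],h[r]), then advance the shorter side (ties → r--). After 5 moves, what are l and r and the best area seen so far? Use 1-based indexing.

l=1 r=8: min(17,12)*7=84 best=84 *, r--
l=1 r=7: min(17,13)*6=78 best=84, r--
l=1 r=6: min(17,14)*5=70 best=84, r--
l=1 r=5: min(17,20)*4=68 best=84, l++
l=2 r=5: min(11,20)*3=33 best=84, l++

l=3, r=5, best area=84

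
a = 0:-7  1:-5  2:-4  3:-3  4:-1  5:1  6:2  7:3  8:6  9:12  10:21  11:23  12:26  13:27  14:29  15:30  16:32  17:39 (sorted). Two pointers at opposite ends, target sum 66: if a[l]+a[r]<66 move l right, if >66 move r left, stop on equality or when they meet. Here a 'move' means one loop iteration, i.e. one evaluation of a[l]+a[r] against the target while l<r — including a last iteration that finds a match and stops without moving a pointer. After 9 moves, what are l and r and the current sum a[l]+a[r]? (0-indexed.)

l=9, r=17, sum=51

l=0 r=17: -7+39=32 <66, l++
l=1 r=17: -5+39=34 <66, l++
l=2 r=17: -4+39=35 <66, l++
l=3 r=17: -3+39=36 <66, l++
l=4 r=17: -1+39=38 <66, l++
l=5 r=17: 1+39=40 <66, l++
l=6 r=17: 2+39=41 <66, l++
l=7 r=17: 3+39=42 <66, l++
l=8 r=17: 6+39=45 <66, l++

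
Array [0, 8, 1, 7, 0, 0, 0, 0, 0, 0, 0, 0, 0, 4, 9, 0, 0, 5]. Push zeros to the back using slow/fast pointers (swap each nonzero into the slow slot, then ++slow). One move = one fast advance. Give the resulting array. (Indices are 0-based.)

slow=0 fast=0: a[fast]=0, fast++
slow=0 fast=1: a[fast]=8≠0 swap→a[0]=8, slow++,fast++
slow=1 fast=2: a[fast]=1≠0 swap→a[1]=1, slow++,fast++
slow=2 fast=3: a[fast]=7≠0 swap→a[2]=7, slow++,fast++
slow=3 fast=4: a[fast]=0, fast++
slow=3 fast=5: a[fast]=0, fast++
slow=3 fast=6: a[fast]=0, fast++
slow=3 fast=7: a[fast]=0, fast++
slow=3 fast=8: a[fast]=0, fast++
slow=3 fast=9: a[fast]=0, fast++
slow=3 fast=10: a[fast]=0, fast++
slow=3 fast=11: a[fast]=0, fast++
slow=3 fast=12: a[fast]=0, fast++
slow=3 fast=13: a[fast]=4≠0 swap→a[3]=4, slow++,fast++
slow=4 fast=14: a[fast]=9≠0 swap→a[4]=9, slow++,fast++
slow=5 fast=15: a[fast]=0, fast++
slow=5 fast=16: a[fast]=0, fast++
slow=5 fast=17: a[fast]=5≠0 swap→a[5]=5, slow++,fast++

[8, 1, 7, 4, 9, 5, 0, 0, 0, 0, 0, 0, 0, 0, 0, 0, 0, 0]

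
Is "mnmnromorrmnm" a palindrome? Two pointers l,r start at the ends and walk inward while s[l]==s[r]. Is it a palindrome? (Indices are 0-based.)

[0,12] 'm'=='m' → l++,r--
[1,11] 'n'=='n' → l++,r--
[2,10] 'm'=='m' → l++,r--
[3,9] 'n'!='r' → stop

not a palindrome (mismatch at 3,9)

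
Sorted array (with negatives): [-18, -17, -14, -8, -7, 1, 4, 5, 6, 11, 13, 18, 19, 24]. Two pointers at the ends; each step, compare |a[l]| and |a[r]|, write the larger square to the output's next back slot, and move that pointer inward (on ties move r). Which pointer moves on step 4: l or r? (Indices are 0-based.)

[0,13] |-18|<=|24| out[13]=576 → r--
[0,12] |-18|<=|19| out[12]=361 → r--
[0,11] |-18|<=|18| out[11]=324 → r--
[0,10] |-18|>|13| out[10]=324 → l++

l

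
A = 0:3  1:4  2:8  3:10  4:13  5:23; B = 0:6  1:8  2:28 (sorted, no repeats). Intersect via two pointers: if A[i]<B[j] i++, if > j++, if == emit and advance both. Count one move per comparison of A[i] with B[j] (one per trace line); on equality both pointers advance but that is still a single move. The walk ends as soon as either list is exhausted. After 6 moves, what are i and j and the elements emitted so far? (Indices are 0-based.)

i=5, j=2, emitted=[8]

i=0 j=0: 3<6, i++
i=1 j=0: 4<6, i++
i=2 j=0: 8>6, j++
i=2 j=1: 8==8 emit, i++,j++
i=3 j=2: 10<28, i++
i=4 j=2: 13<28, i++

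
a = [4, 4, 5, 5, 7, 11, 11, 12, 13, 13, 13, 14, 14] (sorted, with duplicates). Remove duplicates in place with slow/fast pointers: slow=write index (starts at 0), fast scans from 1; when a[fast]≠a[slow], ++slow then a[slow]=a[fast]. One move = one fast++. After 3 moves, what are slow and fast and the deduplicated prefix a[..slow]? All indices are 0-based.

slow=1, fast=4, prefix=[4, 5]

(s=0,f=1) a[fast]=4=a[slow] dup → fast++
(s=0,f=2) a[fast]=5≠a[slow]=4 write a[1]=5 → slow++,fast++
(s=1,f=3) a[fast]=5=a[slow] dup → fast++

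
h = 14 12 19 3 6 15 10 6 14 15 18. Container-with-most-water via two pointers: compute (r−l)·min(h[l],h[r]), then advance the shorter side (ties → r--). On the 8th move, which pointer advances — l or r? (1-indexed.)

r

[1,11] min(14,18)*10=140 best=140 * → l++
[2,11] min(12,18)*9=108 best=140 → l++
[3,11] min(19,18)*8=144 best=144 * → r--
[3,10] min(19,15)*7=105 best=144 → r--
[3,9] min(19,14)*6=84 best=144 → r--
[3,8] min(19,6)*5=30 best=144 → r--
[3,7] min(19,10)*4=40 best=144 → r--
[3,6] min(19,15)*3=45 best=144 → r--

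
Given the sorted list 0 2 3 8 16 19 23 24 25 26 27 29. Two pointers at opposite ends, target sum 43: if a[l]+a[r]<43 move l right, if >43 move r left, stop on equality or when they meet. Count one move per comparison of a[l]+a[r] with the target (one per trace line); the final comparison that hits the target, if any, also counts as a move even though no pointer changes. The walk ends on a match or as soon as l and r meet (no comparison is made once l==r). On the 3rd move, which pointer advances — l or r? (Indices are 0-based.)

l=0 r=11: 0+29=29 <43, l++
l=1 r=11: 2+29=31 <43, l++
l=2 r=11: 3+29=32 <43, l++

l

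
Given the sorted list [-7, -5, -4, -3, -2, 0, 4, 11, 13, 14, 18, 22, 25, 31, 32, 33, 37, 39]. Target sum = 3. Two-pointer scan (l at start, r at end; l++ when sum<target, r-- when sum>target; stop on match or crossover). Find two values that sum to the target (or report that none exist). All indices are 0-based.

[0,17] -7+39=32 >3 → r--
[0,16] -7+37=30 >3 → r--
[0,15] -7+33=26 >3 → r--
[0,14] -7+32=25 >3 → r--
[0,13] -7+31=24 >3 → r--
[0,12] -7+25=18 >3 → r--
[0,11] -7+22=15 >3 → r--
[0,10] -7+18=11 >3 → r--
[0,9] -7+14=7 >3 → r--
[0,8] -7+13=6 >3 → r--
[0,7] -7+11=4 >3 → r--
[0,6] -7+4=-3 <3 → l++
[1,6] -5+4=-1 <3 → l++
[2,6] -4+4=0 <3 → l++
[3,6] -3+4=1 <3 → l++
[4,6] -2+4=2 <3 → l++
[5,6] 0+4=4 >3 → r--

no pair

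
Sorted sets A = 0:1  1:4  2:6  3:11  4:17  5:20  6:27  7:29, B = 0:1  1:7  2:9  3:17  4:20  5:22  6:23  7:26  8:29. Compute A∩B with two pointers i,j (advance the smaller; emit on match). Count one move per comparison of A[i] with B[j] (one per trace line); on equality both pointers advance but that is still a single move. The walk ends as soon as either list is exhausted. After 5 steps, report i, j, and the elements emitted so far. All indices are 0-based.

[i=0,j=0] 1==1 emit → i++,j++
[i=1,j=1] 4<7 → i++
[i=2,j=1] 6<7 → i++
[i=3,j=1] 11>7 → j++
[i=3,j=2] 11>9 → j++

i=3, j=3, emitted=[1]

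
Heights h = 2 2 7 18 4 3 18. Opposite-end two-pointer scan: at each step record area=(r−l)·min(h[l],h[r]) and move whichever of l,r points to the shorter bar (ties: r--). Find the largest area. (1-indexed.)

[1,7] min(2,18)*6=12 best=12 * → l++
[2,7] min(2,18)*5=10 best=12 → l++
[3,7] min(7,18)*4=28 best=28 * → l++
[4,7] min(18,18)*3=54 best=54 * → r--
[4,6] min(18,3)*2=6 best=54 → r--
[4,5] min(18,4)*1=4 best=54 → r--

max area = 54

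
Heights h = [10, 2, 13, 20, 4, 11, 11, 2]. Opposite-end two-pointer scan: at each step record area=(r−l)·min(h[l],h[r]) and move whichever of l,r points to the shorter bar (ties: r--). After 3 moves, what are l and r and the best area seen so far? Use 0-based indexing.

l=0 r=7: min(10,2)*7=14 best=14 *, r--
l=0 r=6: min(10,11)*6=60 best=60 *, l++
l=1 r=6: min(2,11)*5=10 best=60, l++

l=2, r=6, best area=60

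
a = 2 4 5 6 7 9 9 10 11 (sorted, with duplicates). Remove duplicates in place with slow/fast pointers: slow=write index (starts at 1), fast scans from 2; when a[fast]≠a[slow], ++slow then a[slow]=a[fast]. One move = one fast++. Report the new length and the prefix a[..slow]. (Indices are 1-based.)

(s=1,f=2) a[fast]=4≠a[slow]=2 write a[2]=4 → slow++,fast++
(s=2,f=3) a[fast]=5≠a[slow]=4 write a[3]=5 → slow++,fast++
(s=3,f=4) a[fast]=6≠a[slow]=5 write a[4]=6 → slow++,fast++
(s=4,f=5) a[fast]=7≠a[slow]=6 write a[5]=7 → slow++,fast++
(s=5,f=6) a[fast]=9≠a[slow]=7 write a[6]=9 → slow++,fast++
(s=6,f=7) a[fast]=9=a[slow] dup → fast++
(s=6,f=8) a[fast]=10≠a[slow]=9 write a[7]=10 → slow++,fast++
(s=7,f=9) a[fast]=11≠a[slow]=10 write a[8]=11 → slow++,fast++

length 8; prefix = [2, 4, 5, 6, 7, 9, 10, 11]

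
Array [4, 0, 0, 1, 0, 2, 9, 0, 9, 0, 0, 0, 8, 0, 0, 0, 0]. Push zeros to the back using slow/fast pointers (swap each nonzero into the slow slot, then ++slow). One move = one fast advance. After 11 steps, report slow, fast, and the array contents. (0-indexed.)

(s=0,f=0) a[fast]=4≠0 swap→a[0]=4 → slow++,fast++
(s=1,f=1) a[fast]=0 → fast++
(s=1,f=2) a[fast]=0 → fast++
(s=1,f=3) a[fast]=1≠0 swap→a[1]=1 → slow++,fast++
(s=2,f=4) a[fast]=0 → fast++
(s=2,f=5) a[fast]=2≠0 swap→a[2]=2 → slow++,fast++
(s=3,f=6) a[fast]=9≠0 swap→a[3]=9 → slow++,fast++
(s=4,f=7) a[fast]=0 → fast++
(s=4,f=8) a[fast]=9≠0 swap→a[4]=9 → slow++,fast++
(s=5,f=9) a[fast]=0 → fast++
(s=5,f=10) a[fast]=0 → fast++

slow=5, fast=11, a=[4, 1, 2, 9, 9, 0, 0, 0, 0, 0, 0, 0, 8, 0, 0, 0, 0]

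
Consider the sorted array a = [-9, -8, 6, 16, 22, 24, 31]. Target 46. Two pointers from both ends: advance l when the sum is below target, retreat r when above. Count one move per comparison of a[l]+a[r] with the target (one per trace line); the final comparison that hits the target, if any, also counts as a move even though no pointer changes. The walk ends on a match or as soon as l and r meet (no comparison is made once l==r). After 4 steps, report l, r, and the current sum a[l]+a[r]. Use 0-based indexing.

l=3, r=5, sum=40

[0,6] -9+31=22 <46 → l++
[1,6] -8+31=23 <46 → l++
[2,6] 6+31=37 <46 → l++
[3,6] 16+31=47 >46 → r--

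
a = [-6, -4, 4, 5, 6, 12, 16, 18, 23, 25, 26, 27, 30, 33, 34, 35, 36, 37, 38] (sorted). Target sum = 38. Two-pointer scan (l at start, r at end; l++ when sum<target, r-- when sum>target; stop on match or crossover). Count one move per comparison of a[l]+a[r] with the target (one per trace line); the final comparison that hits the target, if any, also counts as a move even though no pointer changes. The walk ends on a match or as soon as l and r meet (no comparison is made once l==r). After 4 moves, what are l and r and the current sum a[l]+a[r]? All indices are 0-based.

l=2, r=16, sum=40

l=0 r=18: -6+38=32 <38, l++
l=1 r=18: -4+38=34 <38, l++
l=2 r=18: 4+38=42 >38, r--
l=2 r=17: 4+37=41 >38, r--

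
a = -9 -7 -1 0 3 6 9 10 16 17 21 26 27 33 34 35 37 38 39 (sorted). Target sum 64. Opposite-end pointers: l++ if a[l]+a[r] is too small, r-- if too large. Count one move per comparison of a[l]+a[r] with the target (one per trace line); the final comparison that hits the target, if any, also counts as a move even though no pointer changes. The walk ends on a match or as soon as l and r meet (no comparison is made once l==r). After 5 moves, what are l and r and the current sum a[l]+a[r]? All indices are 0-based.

l=0 r=18: -9+39=30 <64, l++
l=1 r=18: -7+39=32 <64, l++
l=2 r=18: -1+39=38 <64, l++
l=3 r=18: 0+39=39 <64, l++
l=4 r=18: 3+39=42 <64, l++

l=5, r=18, sum=45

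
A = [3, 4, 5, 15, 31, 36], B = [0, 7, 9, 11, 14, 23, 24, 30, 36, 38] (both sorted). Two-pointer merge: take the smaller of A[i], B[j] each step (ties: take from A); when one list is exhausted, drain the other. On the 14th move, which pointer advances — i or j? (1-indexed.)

i

i=1 j=1: A[i]=3>B[j]=0 take 0, j++
i=1 j=2: A[i]=3<=B[j]=7 take 3, i++
i=2 j=2: A[i]=4<=B[j]=7 take 4, i++
i=3 j=2: A[i]=5<=B[j]=7 take 5, i++
i=4 j=2: A[i]=15>B[j]=7 take 7, j++
i=4 j=3: A[i]=15>B[j]=9 take 9, j++
i=4 j=4: A[i]=15>B[j]=11 take 11, j++
i=4 j=5: A[i]=15>B[j]=14 take 14, j++
i=4 j=6: A[i]=15<=B[j]=23 take 15, i++
i=5 j=6: A[i]=31>B[j]=23 take 23, j++
i=5 j=7: A[i]=31>B[j]=24 take 24, j++
i=5 j=8: A[i]=31>B[j]=30 take 30, j++
i=5 j=9: A[i]=31<=B[j]=36 take 31, i++
i=6 j=9: A[i]=36<=B[j]=36 take 36, i++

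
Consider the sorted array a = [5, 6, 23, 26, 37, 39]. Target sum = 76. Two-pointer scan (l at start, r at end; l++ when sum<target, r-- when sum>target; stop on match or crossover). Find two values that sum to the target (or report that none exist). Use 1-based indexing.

l=1 r=6: 5+39=44 <76, l++
l=2 r=6: 6+39=45 <76, l++
l=3 r=6: 23+39=62 <76, l++
l=4 r=6: 26+39=65 <76, l++
l=5 r=6: 37+39=76, found

(37, 39)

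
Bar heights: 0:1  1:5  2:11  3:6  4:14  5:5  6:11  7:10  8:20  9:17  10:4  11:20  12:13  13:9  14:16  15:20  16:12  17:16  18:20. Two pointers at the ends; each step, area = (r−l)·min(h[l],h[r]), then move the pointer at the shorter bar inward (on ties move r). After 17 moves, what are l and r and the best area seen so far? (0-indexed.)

[0,18] min(1,20)*18=18 best=18 * → l++
[1,18] min(5,20)*17=85 best=85 * → l++
[2,18] min(11,20)*16=176 best=176 * → l++
[3,18] min(6,20)*15=90 best=176 → l++
[4,18] min(14,20)*14=196 best=196 * → l++
[5,18] min(5,20)*13=65 best=196 → l++
[6,18] min(11,20)*12=132 best=196 → l++
[7,18] min(10,20)*11=110 best=196 → l++
[8,18] min(20,20)*10=200 best=200 * → r--
[8,17] min(20,16)*9=144 best=200 → r--
[8,16] min(20,12)*8=96 best=200 → r--
[8,15] min(20,20)*7=140 best=200 → r--
[8,14] min(20,16)*6=96 best=200 → r--
[8,13] min(20,9)*5=45 best=200 → r--
[8,12] min(20,13)*4=52 best=200 → r--
[8,11] min(20,20)*3=60 best=200 → r--
[8,10] min(20,4)*2=8 best=200 → r--

l=8, r=9, best area=200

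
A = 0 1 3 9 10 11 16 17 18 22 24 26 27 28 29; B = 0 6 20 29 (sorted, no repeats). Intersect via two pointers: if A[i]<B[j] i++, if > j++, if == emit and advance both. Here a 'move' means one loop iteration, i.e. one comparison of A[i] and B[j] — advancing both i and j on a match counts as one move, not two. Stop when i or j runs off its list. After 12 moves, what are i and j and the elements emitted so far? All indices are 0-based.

[i=0,j=0] 0==0 emit → i++,j++
[i=1,j=1] 1<6 → i++
[i=2,j=1] 3<6 → i++
[i=3,j=1] 9>6 → j++
[i=3,j=2] 9<20 → i++
[i=4,j=2] 10<20 → i++
[i=5,j=2] 11<20 → i++
[i=6,j=2] 16<20 → i++
[i=7,j=2] 17<20 → i++
[i=8,j=2] 18<20 → i++
[i=9,j=2] 22>20 → j++
[i=9,j=3] 22<29 → i++

i=10, j=3, emitted=[0]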